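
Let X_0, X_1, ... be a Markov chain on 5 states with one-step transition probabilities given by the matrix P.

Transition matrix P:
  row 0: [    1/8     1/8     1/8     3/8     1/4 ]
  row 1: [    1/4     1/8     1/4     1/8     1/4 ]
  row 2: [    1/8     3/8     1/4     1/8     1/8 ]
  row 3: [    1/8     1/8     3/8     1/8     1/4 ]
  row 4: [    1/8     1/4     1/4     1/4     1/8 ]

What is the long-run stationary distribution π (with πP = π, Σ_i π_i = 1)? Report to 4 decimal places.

Balance equations π_j = Σ_i π_i·P[i][j]:
  π_0 = 1/8·π_0 + 1/4·π_1 + 1/8·π_2 + 1/8·π_3 + 1/8·π_4
  π_1 = 1/8·π_0 + 1/8·π_1 + 3/8·π_2 + 1/8·π_3 + 1/4·π_4
  π_2 = 1/8·π_0 + 1/4·π_1 + 1/4·π_2 + 3/8·π_3 + 1/4·π_4
  π_3 = 3/8·π_0 + 1/8·π_1 + 1/8·π_2 + 1/8·π_3 + 1/4·π_4
  normalize: π_0 + π_1 + π_2 + π_3 + π_4 = 1
Solving the linear system gives exactly π = [401/2645, 563/2645, 673/2645, 99/529, 513/2645].

π = [0.1516, 0.2129, 0.2544, 0.1871, 0.1940]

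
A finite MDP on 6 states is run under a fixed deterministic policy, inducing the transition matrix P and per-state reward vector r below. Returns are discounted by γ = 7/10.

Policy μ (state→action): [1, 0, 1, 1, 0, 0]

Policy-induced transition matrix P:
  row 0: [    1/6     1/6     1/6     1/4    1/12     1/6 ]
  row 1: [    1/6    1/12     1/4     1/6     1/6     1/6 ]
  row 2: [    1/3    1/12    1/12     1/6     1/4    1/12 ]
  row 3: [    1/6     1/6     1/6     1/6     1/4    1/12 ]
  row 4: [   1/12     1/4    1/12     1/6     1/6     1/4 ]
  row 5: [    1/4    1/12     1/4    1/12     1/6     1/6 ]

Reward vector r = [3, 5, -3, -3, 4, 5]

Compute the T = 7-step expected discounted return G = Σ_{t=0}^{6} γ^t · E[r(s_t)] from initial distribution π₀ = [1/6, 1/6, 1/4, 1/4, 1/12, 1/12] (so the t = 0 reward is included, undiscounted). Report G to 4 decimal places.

G = 4.2075

t=0: π = [0.1667, 0.1667, 0.2500, 0.2500, 0.0833, 0.0833], E[r] = 0.5833, γ^t·E[r] = 0.583333, running G = 0.583333
t=1: π = [0.2083, 0.1319, 0.1597, 0.1736, 0.1944, 0.1319], E[r] = 1.7222, γ^t·E[r] = 1.205556, running G = 1.788889
t=2: π = [0.1881, 0.1476, 0.1591, 0.1730, 0.1771, 0.1551], E[r] = 1.7894, γ^t·E[r] = 0.876782, running G = 2.665671
t=3: π = [0.1914, 0.1429, 0.1639, 0.1694, 0.1787, 0.1537], E[r] = 1.7723, γ^t·E[r] = 0.607909, running G = 3.273580
t=4: π = [0.1919, 0.1432, 0.1628, 0.1698, 0.1785, 0.1538], E[r] = 1.7765, γ^t·E[r] = 0.426546, running G = 3.700126
t=5: π = [0.1917, 0.1432, 0.1630, 0.1698, 0.1784, 0.1538], E[r] = 1.7756, γ^t·E[r] = 0.298428, running G = 3.998554
t=6: π = [0.1918, 0.1432, 0.1630, 0.1698, 0.1784, 0.1538], E[r] = 1.7756, γ^t·E[r] = 0.208899, running G = 4.207453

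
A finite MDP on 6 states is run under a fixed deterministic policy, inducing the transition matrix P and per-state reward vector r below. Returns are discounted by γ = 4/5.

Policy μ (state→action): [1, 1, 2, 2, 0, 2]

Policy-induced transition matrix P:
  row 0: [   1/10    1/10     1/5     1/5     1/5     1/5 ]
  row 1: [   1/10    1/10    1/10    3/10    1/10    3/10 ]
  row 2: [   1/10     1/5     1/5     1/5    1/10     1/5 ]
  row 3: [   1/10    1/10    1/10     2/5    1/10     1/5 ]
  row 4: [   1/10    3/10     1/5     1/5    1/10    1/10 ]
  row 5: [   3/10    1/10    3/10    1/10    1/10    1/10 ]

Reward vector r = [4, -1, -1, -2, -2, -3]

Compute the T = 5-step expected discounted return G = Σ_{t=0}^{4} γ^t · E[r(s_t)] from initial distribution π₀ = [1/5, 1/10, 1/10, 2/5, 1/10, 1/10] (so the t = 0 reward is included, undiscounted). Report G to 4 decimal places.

t=0: π = [0.2000, 0.1000, 0.1000, 0.4000, 0.1000, 0.1000], E[r] = -0.7000, γ^t·E[r] = -0.700000, running G = -0.700000
t=1: π = [0.1200, 0.1300, 0.1600, 0.2800, 0.1200, 0.1900], E[r] = -1.1800, γ^t·E[r] = -0.944000, running G = -1.644000
t=2: π = [0.1380, 0.1400, 0.1780, 0.2500, 0.1120, 0.1820], E[r] = -1.0360, γ^t·E[r] = -0.663040, running G = -2.307040
t=3: π = [0.1364, 0.1402, 0.1792, 0.2458, 0.1138, 0.1846], E[r] = -1.0468, γ^t·E[r] = -0.535962, running G = -2.843002
t=4: π = [0.1369, 0.1407, 0.1799, 0.2447, 0.1136, 0.1842], E[r] = -1.0421, γ^t·E[r] = -0.426852, running G = -3.269854

G = -3.2699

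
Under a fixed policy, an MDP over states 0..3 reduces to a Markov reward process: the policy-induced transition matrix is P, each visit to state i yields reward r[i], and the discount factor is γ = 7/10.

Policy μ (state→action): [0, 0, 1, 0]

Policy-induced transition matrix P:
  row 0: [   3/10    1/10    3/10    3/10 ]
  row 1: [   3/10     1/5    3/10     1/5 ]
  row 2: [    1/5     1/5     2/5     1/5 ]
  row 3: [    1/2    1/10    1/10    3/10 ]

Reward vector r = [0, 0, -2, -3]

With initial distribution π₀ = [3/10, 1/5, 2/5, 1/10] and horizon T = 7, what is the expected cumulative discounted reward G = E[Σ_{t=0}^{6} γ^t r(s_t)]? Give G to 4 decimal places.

G = -3.8532

t=0: π = [0.3000, 0.2000, 0.4000, 0.1000], E[r] = -1.1000, γ^t·E[r] = -1.100000, running G = -1.100000
t=1: π = [0.2800, 0.1600, 0.3200, 0.2400], E[r] = -1.3600, γ^t·E[r] = -0.952000, running G = -2.052000
t=2: π = [0.3160, 0.1480, 0.2840, 0.2520], E[r] = -1.3240, γ^t·E[r] = -0.648760, running G = -2.700760
t=3: π = [0.3220, 0.1432, 0.2780, 0.2568], E[r] = -1.3264, γ^t·E[r] = -0.454955, running G = -3.155715
t=4: π = [0.3236, 0.1421, 0.2764, 0.2579], E[r] = -1.3265, γ^t·E[r] = -0.318497, running G = -3.474213
t=5: π = [0.3239, 0.1419, 0.2761, 0.2581], E[r] = -1.3266, γ^t·E[r] = -0.222956, running G = -3.697169
t=6: π = [0.3240, 0.1418, 0.2760, 0.2582], E[r] = -1.3266, γ^t·E[r] = -0.156071, running G = -3.853240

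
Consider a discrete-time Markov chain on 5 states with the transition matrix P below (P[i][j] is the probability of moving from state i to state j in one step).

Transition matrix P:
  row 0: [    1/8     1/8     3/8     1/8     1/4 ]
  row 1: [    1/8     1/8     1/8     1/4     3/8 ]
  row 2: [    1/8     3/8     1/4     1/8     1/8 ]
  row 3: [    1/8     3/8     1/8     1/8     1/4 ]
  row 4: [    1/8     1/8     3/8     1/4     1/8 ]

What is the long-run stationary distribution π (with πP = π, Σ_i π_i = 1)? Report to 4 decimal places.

π = [0.1250, 0.2308, 0.2417, 0.1815, 0.2210]

Balance equations π_j = Σ_i π_i·P[i][j]:
  π_0 = 1/8·π_0 + 1/8·π_1 + 1/8·π_2 + 1/8·π_3 + 1/8·π_4
  π_1 = 1/8·π_0 + 1/8·π_1 + 3/8·π_2 + 3/8·π_3 + 1/8·π_4
  π_2 = 3/8·π_0 + 1/8·π_1 + 1/4·π_2 + 1/8·π_3 + 3/8·π_4
  π_3 = 1/8·π_0 + 1/4·π_1 + 1/8·π_2 + 1/8·π_3 + 1/4·π_4
  normalize: π_0 + π_1 + π_2 + π_3 + π_4 = 1
Solving the linear system gives exactly π = [1/8, 613/2656, 321/1328, 241/1328, 587/2656].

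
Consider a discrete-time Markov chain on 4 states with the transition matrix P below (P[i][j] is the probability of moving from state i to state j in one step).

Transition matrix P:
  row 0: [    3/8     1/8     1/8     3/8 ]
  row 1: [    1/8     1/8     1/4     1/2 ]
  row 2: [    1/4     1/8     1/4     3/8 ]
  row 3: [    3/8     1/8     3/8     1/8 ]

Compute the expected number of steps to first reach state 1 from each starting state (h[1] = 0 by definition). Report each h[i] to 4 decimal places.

First-step conditioning: h[1] = 0; for i ≠ 1, h[i] = 1 + Σ_k P[i][k]·h[k].
  h[0] = 1 + 3/8·h[0] + 1/8·h[2] + 3/8·h[3]
  h[2] = 1 + 1/4·h[0] + 1/4·h[2] + 3/8·h[3]
  h[3] = 1 + 3/8·h[0] + 3/8·h[2] + 1/8·h[3]
Solving the 3×3 linear system over states ≠ 1 gives exactly h = [8, 0, 8, 8] (h[1] = 0 is the target).

h = [8.0000, 0.0000, 8.0000, 8.0000]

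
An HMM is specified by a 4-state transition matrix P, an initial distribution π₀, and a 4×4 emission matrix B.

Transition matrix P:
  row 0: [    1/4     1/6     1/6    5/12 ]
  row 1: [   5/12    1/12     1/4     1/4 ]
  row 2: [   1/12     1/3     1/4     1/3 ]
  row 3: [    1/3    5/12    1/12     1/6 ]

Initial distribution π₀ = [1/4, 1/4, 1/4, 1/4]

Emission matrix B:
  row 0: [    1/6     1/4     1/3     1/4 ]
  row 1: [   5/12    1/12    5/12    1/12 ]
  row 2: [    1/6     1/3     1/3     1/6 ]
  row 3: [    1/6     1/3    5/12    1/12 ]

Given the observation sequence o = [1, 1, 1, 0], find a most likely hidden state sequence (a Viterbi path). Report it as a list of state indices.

path = [3, 0, 3, 1]

t=0: δ = [6.250e-02, 2.083e-02, 8.333e-02, 8.333e-02]  (obs o_0=1)
t=1: δ = [6.944e-03, 2.894e-03, 6.944e-03, 9.259e-03]  ψ = [3, 3, 2, 2]  (obs o_1=1)
t=2: δ = [7.716e-04, 3.215e-04, 5.787e-04, 9.645e-04]  ψ = [3, 3, 2, 0]  (obs o_2=1)
t=3: δ = [5.358e-05, 1.674e-04, 2.411e-05, 5.358e-05]  ψ = [3, 3, 2, 0]  (obs o_3=0)
backtrack: best end state = 1; path = [3, 0, 3, 1]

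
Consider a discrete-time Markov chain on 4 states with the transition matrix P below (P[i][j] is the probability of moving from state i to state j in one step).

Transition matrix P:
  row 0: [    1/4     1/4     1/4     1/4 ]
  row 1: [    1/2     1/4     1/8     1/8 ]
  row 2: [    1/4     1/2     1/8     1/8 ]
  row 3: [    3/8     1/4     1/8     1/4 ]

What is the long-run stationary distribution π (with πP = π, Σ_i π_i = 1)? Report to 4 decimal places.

Balance equations π_j = Σ_i π_i·P[i][j]:
  π_0 = 1/4·π_0 + 1/2·π_1 + 1/4·π_2 + 3/8·π_3
  π_1 = 1/4·π_0 + 1/4·π_1 + 1/2·π_2 + 1/4·π_3
  π_2 = 1/4·π_0 + 1/8·π_1 + 1/8·π_2 + 1/8·π_3
  normalize: π_0 + π_1 + π_2 + π_3 = 1
Solving the linear system gives exactly π = [101/291, 85/291, 49/291, 56/291].

π = [0.3471, 0.2921, 0.1684, 0.1924]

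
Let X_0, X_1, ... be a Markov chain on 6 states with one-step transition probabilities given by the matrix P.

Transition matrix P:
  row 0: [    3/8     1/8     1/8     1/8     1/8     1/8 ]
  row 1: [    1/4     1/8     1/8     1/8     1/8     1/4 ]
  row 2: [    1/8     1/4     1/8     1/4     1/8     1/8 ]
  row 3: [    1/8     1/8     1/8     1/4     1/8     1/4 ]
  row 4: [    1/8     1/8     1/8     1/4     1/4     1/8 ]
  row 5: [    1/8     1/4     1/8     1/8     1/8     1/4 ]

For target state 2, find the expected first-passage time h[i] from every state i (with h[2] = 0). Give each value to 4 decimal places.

h = [8.0000, 8.0000, 0.0000, 8.0000, 8.0000, 8.0000]

First-step conditioning: h[2] = 0; for i ≠ 2, h[i] = 1 + Σ_k P[i][k]·h[k].
  h[0] = 1 + 3/8·h[0] + 1/8·h[1] + 1/8·h[3] + 1/8·h[4] + 1/8·h[5]
  h[1] = 1 + 1/4·h[0] + 1/8·h[1] + 1/8·h[3] + 1/8·h[4] + 1/4·h[5]
  h[3] = 1 + 1/8·h[0] + 1/8·h[1] + 1/4·h[3] + 1/8·h[4] + 1/4·h[5]
  h[4] = 1 + 1/8·h[0] + 1/8·h[1] + 1/4·h[3] + 1/4·h[4] + 1/8·h[5]
  h[5] = 1 + 1/8·h[0] + 1/4·h[1] + 1/8·h[3] + 1/8·h[4] + 1/4·h[5]
Solving the 5×5 linear system over states ≠ 2 gives exactly h = [8, 8, 0, 8, 8, 8] (h[2] = 0 is the target).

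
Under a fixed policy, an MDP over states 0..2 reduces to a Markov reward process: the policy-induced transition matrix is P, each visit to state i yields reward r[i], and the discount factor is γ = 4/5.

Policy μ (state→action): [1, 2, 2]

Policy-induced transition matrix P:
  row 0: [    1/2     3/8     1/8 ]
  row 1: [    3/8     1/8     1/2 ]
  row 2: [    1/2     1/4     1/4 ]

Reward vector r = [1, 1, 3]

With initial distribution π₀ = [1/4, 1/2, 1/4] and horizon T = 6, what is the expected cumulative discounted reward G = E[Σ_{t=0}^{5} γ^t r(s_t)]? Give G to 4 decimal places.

t=0: π = [0.2500, 0.5000, 0.2500], E[r] = 1.5000, γ^t·E[r] = 1.500000, running G = 1.500000
t=1: π = [0.4375, 0.2188, 0.3438], E[r] = 1.6875, γ^t·E[r] = 1.350000, running G = 2.850000
t=2: π = [0.4727, 0.2773, 0.2500], E[r] = 1.5000, γ^t·E[r] = 0.960000, running G = 3.810000
t=3: π = [0.4653, 0.2744, 0.2603], E[r] = 1.5205, γ^t·E[r] = 0.778500, running G = 4.588500
t=4: π = [0.4657, 0.2739, 0.2604], E[r] = 1.5209, γ^t·E[r] = 0.622950, running G = 5.211450
t=5: π = [0.4658, 0.2740, 0.2603], E[r] = 1.5205, γ^t·E[r] = 0.498240, running G = 5.709690

G = 5.7097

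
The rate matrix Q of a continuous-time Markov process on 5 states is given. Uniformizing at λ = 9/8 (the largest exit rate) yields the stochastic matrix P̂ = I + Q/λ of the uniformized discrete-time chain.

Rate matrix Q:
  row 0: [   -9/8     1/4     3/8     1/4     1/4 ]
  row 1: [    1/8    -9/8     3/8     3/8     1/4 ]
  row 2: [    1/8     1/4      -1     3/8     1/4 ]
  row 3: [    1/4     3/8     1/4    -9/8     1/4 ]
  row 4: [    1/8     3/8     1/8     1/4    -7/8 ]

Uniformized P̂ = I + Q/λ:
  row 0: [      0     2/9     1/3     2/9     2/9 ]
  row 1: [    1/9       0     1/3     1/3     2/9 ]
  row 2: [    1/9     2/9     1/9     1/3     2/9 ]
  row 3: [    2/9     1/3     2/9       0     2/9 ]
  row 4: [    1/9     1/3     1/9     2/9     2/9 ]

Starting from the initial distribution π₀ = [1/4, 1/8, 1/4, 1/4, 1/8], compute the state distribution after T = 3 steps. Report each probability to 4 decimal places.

t=0: π = [0.2500, 0.1250, 0.2500, 0.2500, 0.1250]
t=1: π = [0.1111, 0.2361, 0.2222, 0.2083, 0.2222]
t=2: π = [0.1219, 0.2176, 0.2114, 0.2269, 0.2222]
t=3: π = [0.1228, 0.2238, 0.2118, 0.2195, 0.2222]

π = [0.1228, 0.2238, 0.2118, 0.2195, 0.2222]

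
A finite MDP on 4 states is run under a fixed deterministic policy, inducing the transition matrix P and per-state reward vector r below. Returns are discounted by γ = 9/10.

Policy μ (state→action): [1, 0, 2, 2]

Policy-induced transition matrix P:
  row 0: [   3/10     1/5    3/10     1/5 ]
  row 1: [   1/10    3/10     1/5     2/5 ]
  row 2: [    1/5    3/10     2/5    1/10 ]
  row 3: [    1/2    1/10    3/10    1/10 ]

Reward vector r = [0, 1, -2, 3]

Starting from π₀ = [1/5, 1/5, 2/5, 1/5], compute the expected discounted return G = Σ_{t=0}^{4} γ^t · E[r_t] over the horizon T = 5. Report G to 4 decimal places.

G = 0.5930

t=0: π = [0.2000, 0.2000, 0.4000, 0.2000], E[r] = 0.0000, γ^t·E[r] = 0.000000, running G = 0.000000
t=1: π = [0.2600, 0.2400, 0.3200, 0.1800], E[r] = 0.1400, γ^t·E[r] = 0.126000, running G = 0.126000
t=2: π = [0.2560, 0.2380, 0.3080, 0.1980], E[r] = 0.2160, γ^t·E[r] = 0.174960, running G = 0.300960
t=3: π = [0.2612, 0.2348, 0.3070, 0.1970], E[r] = 0.2118, γ^t·E[r] = 0.154402, running G = 0.455362
t=4: π = [0.2617, 0.2345, 0.3072, 0.1966], E[r] = 0.2097, γ^t·E[r] = 0.137597, running G = 0.592959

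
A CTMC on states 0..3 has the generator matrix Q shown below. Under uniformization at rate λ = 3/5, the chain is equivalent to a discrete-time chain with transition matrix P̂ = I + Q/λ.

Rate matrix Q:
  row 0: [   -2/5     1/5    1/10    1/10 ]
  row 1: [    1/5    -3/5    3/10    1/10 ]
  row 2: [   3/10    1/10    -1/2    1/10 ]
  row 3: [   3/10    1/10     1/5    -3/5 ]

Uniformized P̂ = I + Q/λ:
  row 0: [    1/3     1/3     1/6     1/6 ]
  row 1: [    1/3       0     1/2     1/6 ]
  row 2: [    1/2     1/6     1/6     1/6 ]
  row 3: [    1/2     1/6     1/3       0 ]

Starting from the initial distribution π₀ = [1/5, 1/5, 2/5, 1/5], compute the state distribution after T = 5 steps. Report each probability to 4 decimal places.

π = [0.3999, 0.2001, 0.2572, 0.1428]

t=0: π = [0.2000, 0.2000, 0.4000, 0.2000]
t=1: π = [0.4333, 0.1667, 0.2667, 0.1333]
t=2: π = [0.4000, 0.2111, 0.2444, 0.1444]
t=3: π = [0.3981, 0.1981, 0.2611, 0.1426]
t=4: π = [0.4006, 0.2000, 0.2565, 0.1429]
t=5: π = [0.3999, 0.2001, 0.2572, 0.1428]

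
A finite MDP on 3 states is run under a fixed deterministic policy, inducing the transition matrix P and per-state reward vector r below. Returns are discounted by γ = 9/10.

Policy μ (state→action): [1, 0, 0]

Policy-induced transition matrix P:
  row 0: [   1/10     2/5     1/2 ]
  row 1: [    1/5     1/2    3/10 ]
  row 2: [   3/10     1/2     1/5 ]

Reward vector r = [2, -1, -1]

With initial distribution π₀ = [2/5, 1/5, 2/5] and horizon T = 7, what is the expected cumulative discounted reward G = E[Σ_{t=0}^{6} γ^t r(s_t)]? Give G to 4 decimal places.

t=0: π = [0.4000, 0.2000, 0.4000], E[r] = 0.2000, γ^t·E[r] = 0.200000, running G = 0.200000
t=1: π = [0.2000, 0.4600, 0.3400], E[r] = -0.4000, γ^t·E[r] = -0.360000, running G = -0.160000
t=2: π = [0.2140, 0.4800, 0.3060], E[r] = -0.3580, γ^t·E[r] = -0.289980, running G = -0.449980
t=3: π = [0.2092, 0.4786, 0.3122], E[r] = -0.3724, γ^t·E[r] = -0.271480, running G = -0.721460
t=4: π = [0.2103, 0.4791, 0.3106], E[r] = -0.3691, γ^t·E[r] = -0.242167, running G = -0.963626
t=5: π = [0.2100, 0.4790, 0.3110], E[r] = -0.3699, γ^t·E[r] = -0.218425, running G = -1.182051
t=6: π = [0.2101, 0.4790, 0.3109], E[r] = -0.3697, γ^t·E[r] = -0.196479, running G = -1.378530

G = -1.3785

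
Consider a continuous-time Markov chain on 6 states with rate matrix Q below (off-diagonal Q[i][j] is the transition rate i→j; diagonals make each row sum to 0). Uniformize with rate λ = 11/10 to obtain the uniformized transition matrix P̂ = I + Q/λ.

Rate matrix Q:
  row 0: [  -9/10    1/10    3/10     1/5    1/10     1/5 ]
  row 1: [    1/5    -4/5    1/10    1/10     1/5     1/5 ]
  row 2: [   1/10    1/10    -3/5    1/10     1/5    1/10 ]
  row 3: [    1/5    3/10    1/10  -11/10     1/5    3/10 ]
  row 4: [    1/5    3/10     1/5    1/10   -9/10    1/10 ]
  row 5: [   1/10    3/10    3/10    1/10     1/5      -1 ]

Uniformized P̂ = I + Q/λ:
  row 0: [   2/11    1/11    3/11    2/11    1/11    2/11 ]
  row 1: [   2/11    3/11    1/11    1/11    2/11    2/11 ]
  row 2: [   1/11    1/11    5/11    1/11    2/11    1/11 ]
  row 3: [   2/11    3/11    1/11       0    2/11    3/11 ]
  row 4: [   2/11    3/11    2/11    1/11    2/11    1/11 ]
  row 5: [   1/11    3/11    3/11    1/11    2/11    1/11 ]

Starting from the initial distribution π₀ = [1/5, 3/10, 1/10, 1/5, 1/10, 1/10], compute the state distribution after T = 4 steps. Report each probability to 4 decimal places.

π = [0.1467, 0.2014, 0.2477, 0.0956, 0.1684, 0.1401]

t=0: π = [0.2000, 0.3000, 0.1000, 0.2000, 0.1000, 0.1000]
t=1: π = [0.1636, 0.2182, 0.1909, 0.0909, 0.1636, 0.1727]
t=2: π = [0.1488, 0.2083, 0.2364, 0.0975, 0.1669, 0.1421]
t=3: π = [0.1474, 0.2027, 0.2449, 0.0956, 0.1683, 0.1411]
t=4: π = [0.1467, 0.2014, 0.2477, 0.0956, 0.1684, 0.1401]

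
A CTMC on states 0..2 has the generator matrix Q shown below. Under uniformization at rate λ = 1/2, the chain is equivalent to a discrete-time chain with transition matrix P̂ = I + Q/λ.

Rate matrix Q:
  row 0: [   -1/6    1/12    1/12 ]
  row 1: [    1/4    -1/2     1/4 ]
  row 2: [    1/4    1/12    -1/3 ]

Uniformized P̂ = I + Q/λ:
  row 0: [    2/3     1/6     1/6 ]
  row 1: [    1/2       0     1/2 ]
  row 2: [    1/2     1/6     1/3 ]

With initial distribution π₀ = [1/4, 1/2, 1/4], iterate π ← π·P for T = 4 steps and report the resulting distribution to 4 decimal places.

t=0: π = [0.2500, 0.5000, 0.2500]
t=1: π = [0.5417, 0.0833, 0.3750]
t=2: π = [0.5903, 0.1528, 0.2569]
t=3: π = [0.5984, 0.1412, 0.2604]
t=4: π = [0.5997, 0.1431, 0.2571]

π = [0.5997, 0.1431, 0.2571]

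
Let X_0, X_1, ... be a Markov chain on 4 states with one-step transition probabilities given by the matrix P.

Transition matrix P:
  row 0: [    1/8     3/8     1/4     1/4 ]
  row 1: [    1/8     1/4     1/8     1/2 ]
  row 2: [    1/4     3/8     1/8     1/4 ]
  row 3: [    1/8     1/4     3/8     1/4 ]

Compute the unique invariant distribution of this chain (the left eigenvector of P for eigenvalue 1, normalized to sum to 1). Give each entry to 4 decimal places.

π = [0.1532, 0.2973, 0.2252, 0.3243]

Balance equations π_j = Σ_i π_i·P[i][j]:
  π_0 = 1/8·π_0 + 1/8·π_1 + 1/4·π_2 + 1/8·π_3
  π_1 = 3/8·π_0 + 1/4·π_1 + 3/8·π_2 + 1/4·π_3
  π_2 = 1/4·π_0 + 1/8·π_1 + 1/8·π_2 + 3/8·π_3
  normalize: π_0 + π_1 + π_2 + π_3 = 1
Solving the linear system gives exactly π = [17/111, 11/37, 25/111, 12/37].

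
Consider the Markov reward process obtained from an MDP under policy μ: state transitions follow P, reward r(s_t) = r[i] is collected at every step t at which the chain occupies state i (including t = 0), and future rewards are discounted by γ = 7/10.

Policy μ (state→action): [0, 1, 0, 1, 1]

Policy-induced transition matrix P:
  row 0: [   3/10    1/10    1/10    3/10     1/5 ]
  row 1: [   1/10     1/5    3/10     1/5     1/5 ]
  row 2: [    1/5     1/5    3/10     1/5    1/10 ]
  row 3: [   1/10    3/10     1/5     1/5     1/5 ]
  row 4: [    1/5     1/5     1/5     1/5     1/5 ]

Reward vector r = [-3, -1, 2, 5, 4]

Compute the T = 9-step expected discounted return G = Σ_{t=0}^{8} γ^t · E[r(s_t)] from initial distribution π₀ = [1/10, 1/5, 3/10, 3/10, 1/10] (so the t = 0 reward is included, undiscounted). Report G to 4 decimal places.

G = 5.3328

t=0: π = [0.1000, 0.2000, 0.3000, 0.3000, 0.1000], E[r] = 2.0000, γ^t·E[r] = 2.000000, running G = 2.000000
t=1: π = [0.1600, 0.2200, 0.2400, 0.2100, 0.1700], E[r] = 1.5100, γ^t·E[r] = 1.057000, running G = 3.057000
t=2: π = [0.1730, 0.2050, 0.2300, 0.2160, 0.1760], E[r] = 1.5200, γ^t·E[r] = 0.744800, running G = 3.801800
t=3: π = [0.1752, 0.2043, 0.2262, 0.2173, 0.1770], E[r] = 1.5170, γ^t·E[r] = 0.520331, running G = 4.322131
t=4: π = [0.1754, 0.2042, 0.2255, 0.2175, 0.1774], E[r] = 1.5179, γ^t·E[r] = 0.364445, running G = 4.686576
t=5: π = [0.1754, 0.2042, 0.2254, 0.2175, 0.1774], E[r] = 1.5180, γ^t·E[r] = 0.255137, running G = 4.941713
t=6: π = [0.1754, 0.2042, 0.2254, 0.2175, 0.1775], E[r] = 1.5181, γ^t·E[r] = 0.178599, running G = 5.120312
t=7: π = [0.1754, 0.2042, 0.2254, 0.2175, 0.1775], E[r] = 1.5181, γ^t·E[r] = 0.125019, running G = 5.245331
t=8: π = [0.1754, 0.2042, 0.2254, 0.2175, 0.1775], E[r] = 1.5181, γ^t·E[r] = 0.087514, running G = 5.332845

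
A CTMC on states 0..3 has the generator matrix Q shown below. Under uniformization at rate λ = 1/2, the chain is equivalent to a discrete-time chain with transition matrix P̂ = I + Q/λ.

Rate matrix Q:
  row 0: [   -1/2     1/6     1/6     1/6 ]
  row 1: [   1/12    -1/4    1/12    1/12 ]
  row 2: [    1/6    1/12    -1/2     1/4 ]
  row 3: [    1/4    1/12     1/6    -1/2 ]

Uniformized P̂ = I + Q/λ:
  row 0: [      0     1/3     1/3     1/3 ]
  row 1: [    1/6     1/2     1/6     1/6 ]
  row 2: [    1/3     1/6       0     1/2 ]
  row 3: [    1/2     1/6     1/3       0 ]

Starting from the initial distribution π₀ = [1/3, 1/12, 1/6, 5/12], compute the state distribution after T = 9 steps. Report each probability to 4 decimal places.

t=0: π = [0.3333, 0.0833, 0.1667, 0.4167]
t=1: π = [0.2778, 0.2500, 0.2639, 0.2083]
t=2: π = [0.2338, 0.2963, 0.2037, 0.2662]
t=3: π = [0.2504, 0.3044, 0.2160, 0.2292]
t=4: π = [0.2373, 0.3099, 0.2106, 0.2422]
t=5: π = [0.2429, 0.3095, 0.2115, 0.2360]
t=6: π = [0.2401, 0.3103, 0.2113, 0.2383]
t=7: π = [0.2413, 0.3101, 0.2112, 0.2374]
t=8: π = [0.2408, 0.3103, 0.2112, 0.2377]
t=9: π = [0.2410, 0.3102, 0.2112, 0.2376]

π = [0.2410, 0.3102, 0.2112, 0.2376]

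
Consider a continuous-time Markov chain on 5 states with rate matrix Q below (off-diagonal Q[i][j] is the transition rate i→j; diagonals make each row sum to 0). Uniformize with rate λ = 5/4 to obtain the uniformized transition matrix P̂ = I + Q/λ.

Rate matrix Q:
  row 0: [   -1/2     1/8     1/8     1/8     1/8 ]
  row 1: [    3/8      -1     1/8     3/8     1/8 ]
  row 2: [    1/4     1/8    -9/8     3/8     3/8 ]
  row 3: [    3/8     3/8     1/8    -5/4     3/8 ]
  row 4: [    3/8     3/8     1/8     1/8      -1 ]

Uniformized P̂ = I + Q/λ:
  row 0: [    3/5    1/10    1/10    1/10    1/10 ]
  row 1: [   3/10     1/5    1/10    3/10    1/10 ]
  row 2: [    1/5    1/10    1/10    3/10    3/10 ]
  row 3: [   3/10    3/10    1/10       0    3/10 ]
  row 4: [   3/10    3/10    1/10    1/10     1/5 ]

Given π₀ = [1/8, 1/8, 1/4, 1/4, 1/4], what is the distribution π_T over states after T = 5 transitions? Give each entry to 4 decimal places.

π = [0.4135, 0.1796, 0.1000, 0.1419, 0.1650]

t=0: π = [0.1250, 0.1250, 0.2500, 0.2500, 0.2500]
t=1: π = [0.3125, 0.2125, 0.1000, 0.1500, 0.2250]
t=2: π = [0.3838, 0.1963, 0.1000, 0.1475, 0.1725]
t=3: π = [0.4051, 0.1836, 0.1000, 0.1445, 0.1668]
t=4: π = [0.4115, 0.1806, 0.1000, 0.1423, 0.1656]
t=5: π = [0.4135, 0.1796, 0.1000, 0.1419, 0.1650]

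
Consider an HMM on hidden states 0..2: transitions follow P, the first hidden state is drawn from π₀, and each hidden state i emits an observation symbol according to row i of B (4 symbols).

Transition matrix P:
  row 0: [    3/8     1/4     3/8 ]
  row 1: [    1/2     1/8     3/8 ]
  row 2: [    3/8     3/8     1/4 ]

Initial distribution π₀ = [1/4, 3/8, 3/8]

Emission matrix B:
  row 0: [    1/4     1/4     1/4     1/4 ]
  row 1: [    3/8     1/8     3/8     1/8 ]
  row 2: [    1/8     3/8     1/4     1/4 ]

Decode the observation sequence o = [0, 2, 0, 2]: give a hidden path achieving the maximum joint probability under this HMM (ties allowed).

t=0: δ = [6.250e-02, 1.406e-01, 4.688e-02]  (obs o_0=0)
t=1: δ = [1.758e-02, 6.592e-03, 1.318e-02]  ψ = [1, 1, 1]  (obs o_1=2)
t=2: δ = [1.648e-03, 1.854e-03, 8.240e-04]  ψ = [0, 2, 0]  (obs o_2=0)
t=3: δ = [2.317e-04, 1.545e-04, 1.738e-04]  ψ = [1, 0, 1]  (obs o_3=2)
backtrack: best end state = 0; path = [1, 2, 1, 0]

path = [1, 2, 1, 0]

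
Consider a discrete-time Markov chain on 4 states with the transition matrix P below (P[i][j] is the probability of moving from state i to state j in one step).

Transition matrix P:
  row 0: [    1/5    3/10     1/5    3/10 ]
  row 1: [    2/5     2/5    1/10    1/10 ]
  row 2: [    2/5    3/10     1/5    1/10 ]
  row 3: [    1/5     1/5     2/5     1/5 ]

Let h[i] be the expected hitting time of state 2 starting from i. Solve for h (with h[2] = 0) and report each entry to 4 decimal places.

h = [4.7087, 5.4369, 0.0000, 3.7864]

First-step conditioning: h[2] = 0; for i ≠ 2, h[i] = 1 + Σ_k P[i][k]·h[k].
  h[0] = 1 + 1/5·h[0] + 3/10·h[1] + 3/10·h[3]
  h[1] = 1 + 2/5·h[0] + 2/5·h[1] + 1/10·h[3]
  h[3] = 1 + 1/5·h[0] + 1/5·h[1] + 1/5·h[3]
Solving the 3×3 linear system over states ≠ 2 gives exactly h = [485/103, 560/103, 0, 390/103] (h[2] = 0 is the target).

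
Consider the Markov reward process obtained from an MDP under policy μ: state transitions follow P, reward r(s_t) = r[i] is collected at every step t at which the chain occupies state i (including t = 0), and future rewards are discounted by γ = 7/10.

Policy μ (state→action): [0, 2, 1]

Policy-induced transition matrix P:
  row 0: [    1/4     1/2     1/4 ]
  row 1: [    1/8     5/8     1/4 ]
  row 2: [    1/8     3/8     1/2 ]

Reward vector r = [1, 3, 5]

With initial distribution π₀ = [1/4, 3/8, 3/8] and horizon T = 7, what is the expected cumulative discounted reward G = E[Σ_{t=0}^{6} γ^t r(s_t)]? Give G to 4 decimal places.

t=0: π = [0.2500, 0.3750, 0.3750], E[r] = 3.2500, γ^t·E[r] = 3.250000, running G = 3.250000
t=1: π = [0.1563, 0.5000, 0.3438], E[r] = 3.3750, γ^t·E[r] = 2.362500, running G = 5.612500
t=2: π = [0.1445, 0.5195, 0.3359], E[r] = 3.3828, γ^t·E[r] = 1.657578, running G = 7.270078
t=3: π = [0.1431, 0.5229, 0.3340], E[r] = 3.3818, γ^t·E[r] = 1.159970, running G = 8.430048
t=4: π = [0.1429, 0.5236, 0.3335], E[r] = 3.3812, γ^t·E[r] = 0.811832, running G = 9.241880
t=5: π = [0.1429, 0.5238, 0.3334], E[r] = 3.3810, γ^t·E[r] = 0.568249, running G = 9.810129
t=6: π = [0.1429, 0.5238, 0.3333], E[r] = 3.3810, γ^t·E[r] = 0.397768, running G = 10.207897

G = 10.2079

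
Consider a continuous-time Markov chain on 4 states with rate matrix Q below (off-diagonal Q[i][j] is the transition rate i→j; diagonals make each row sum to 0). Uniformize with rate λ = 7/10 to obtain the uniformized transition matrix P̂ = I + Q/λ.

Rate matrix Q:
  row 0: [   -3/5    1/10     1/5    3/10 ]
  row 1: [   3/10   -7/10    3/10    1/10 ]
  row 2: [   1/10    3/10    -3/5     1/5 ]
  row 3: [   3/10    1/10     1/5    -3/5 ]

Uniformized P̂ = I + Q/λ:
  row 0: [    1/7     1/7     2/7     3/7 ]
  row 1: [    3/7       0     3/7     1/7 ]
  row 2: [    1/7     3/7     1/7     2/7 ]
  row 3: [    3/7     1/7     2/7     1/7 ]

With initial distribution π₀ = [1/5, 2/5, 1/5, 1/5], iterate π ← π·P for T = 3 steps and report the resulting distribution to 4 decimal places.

t=0: π = [0.2000, 0.4000, 0.2000, 0.2000]
t=1: π = [0.3143, 0.1429, 0.3143, 0.2286]
t=2: π = [0.2490, 0.2122, 0.2612, 0.2776]
t=3: π = [0.2828, 0.1872, 0.2787, 0.2513]

π = [0.2828, 0.1872, 0.2787, 0.2513]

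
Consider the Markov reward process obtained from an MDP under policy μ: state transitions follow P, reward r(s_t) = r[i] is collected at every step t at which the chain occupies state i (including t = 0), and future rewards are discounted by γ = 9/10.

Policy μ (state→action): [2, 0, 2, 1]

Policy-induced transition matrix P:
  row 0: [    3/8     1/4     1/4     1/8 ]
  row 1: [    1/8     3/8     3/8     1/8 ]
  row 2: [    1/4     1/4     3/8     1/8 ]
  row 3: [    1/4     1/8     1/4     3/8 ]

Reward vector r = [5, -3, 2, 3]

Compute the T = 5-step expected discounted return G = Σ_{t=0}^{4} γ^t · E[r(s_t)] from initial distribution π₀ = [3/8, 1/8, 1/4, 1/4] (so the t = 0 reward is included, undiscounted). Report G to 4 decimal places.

t=0: π = [0.3750, 0.1250, 0.2500, 0.2500], E[r] = 2.7500, γ^t·E[r] = 2.750000, running G = 2.750000
t=1: π = [0.2813, 0.2344, 0.2969, 0.1875], E[r] = 1.8594, γ^t·E[r] = 1.673438, running G = 4.423438
t=2: π = [0.2559, 0.2559, 0.3164, 0.1719], E[r] = 1.6602, γ^t·E[r] = 1.344727, running G = 5.768164
t=3: π = [0.2500, 0.2605, 0.3215, 0.1680], E[r] = 1.6155, γ^t·E[r] = 1.177684, running G = 6.945848
t=4: π = [0.2487, 0.2616, 0.3228, 0.1670], E[r] = 1.6052, γ^t·E[r] = 1.053188, running G = 7.999036

G = 7.9990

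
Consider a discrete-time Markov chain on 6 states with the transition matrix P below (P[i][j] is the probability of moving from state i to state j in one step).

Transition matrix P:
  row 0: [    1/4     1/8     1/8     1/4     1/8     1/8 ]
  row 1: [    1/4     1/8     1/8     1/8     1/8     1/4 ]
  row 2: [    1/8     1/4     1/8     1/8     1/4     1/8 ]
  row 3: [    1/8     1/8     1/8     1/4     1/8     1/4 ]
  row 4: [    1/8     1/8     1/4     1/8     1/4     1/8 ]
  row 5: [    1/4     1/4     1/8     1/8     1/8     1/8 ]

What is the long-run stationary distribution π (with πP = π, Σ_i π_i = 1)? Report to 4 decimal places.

Balance equations π_j = Σ_i π_i·P[i][j]:
  π_0 = 1/4·π_0 + 1/4·π_1 + 1/8·π_2 + 1/8·π_3 + 1/8·π_4 + 1/4·π_5
  π_1 = 1/8·π_0 + 1/8·π_1 + 1/4·π_2 + 1/8·π_3 + 1/8·π_4 + 1/4·π_5
  π_2 = 1/8·π_0 + 1/8·π_1 + 1/8·π_2 + 1/8·π_3 + 1/4·π_4 + 1/8·π_5
  π_3 = 1/4·π_0 + 1/8·π_1 + 1/8·π_2 + 1/4·π_3 + 1/8·π_4 + 1/8·π_5
  π_4 = 1/8·π_0 + 1/8·π_1 + 1/4·π_2 + 1/8·π_3 + 1/4·π_4 + 1/8·π_5
  normalize: π_0 + π_1 + π_2 + π_3 + π_4 + π_5 = 1
Solving the linear system gives exactly π = [596/3135, 4628/28215, 8/55, 533/3135, 9/55, 941/5643].

π = [0.1901, 0.1640, 0.1455, 0.1700, 0.1636, 0.1668]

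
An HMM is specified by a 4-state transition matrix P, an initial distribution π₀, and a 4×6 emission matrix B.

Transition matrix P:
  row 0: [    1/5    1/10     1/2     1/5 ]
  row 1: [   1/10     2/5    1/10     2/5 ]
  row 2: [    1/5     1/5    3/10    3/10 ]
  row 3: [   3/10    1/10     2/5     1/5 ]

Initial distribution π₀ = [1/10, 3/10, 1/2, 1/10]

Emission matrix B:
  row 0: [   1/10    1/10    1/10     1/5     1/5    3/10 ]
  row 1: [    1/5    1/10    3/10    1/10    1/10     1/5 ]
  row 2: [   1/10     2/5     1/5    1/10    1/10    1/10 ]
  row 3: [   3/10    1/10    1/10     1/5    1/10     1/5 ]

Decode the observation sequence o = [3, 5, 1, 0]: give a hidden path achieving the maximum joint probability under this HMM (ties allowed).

path = [2, 0, 2, 3]

t=0: δ = [2.000e-02, 3.000e-02, 5.000e-02, 2.000e-02]  (obs o_0=3)
t=1: δ = [3.000e-03, 2.400e-03, 1.500e-03, 3.000e-03]  ψ = [2, 1, 2, 2]  (obs o_1=5)
t=2: δ = [9.000e-05, 9.600e-05, 6.000e-04, 9.600e-05]  ψ = [3, 1, 0, 1]  (obs o_2=1)
t=3: δ = [1.200e-05, 2.400e-05, 1.800e-05, 5.400e-05]  ψ = [2, 2, 2, 2]  (obs o_3=0)
backtrack: best end state = 3; path = [2, 0, 2, 3]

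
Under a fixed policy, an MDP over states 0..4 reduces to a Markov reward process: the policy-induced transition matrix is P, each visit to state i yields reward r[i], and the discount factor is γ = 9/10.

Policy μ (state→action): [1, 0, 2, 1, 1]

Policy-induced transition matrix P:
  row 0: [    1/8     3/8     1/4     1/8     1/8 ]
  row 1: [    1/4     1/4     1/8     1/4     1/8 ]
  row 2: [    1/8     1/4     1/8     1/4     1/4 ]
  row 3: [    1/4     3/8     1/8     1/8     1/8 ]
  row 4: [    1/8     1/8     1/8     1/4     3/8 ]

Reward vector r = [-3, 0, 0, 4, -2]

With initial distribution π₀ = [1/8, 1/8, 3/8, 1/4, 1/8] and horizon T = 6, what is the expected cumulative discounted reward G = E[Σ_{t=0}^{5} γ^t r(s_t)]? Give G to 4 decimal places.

t=0: π = [0.1250, 0.1250, 0.3750, 0.2500, 0.1250], E[r] = 0.3750, γ^t·E[r] = 0.375000, running G = 0.375000
t=1: π = [0.1719, 0.2813, 0.1406, 0.2031, 0.2031], E[r] = -0.1094, γ^t·E[r] = -0.098438, running G = 0.276563
t=2: π = [0.1855, 0.2715, 0.1465, 0.2031, 0.1934], E[r] = -0.1309, γ^t·E[r] = -0.105996, running G = 0.170566
t=3: π = [0.1843, 0.2744, 0.1482, 0.2014, 0.1917], E[r] = -0.1306, γ^t·E[r] = -0.095219, running G = 0.075348
t=4: π = [0.1845, 0.2743, 0.1480, 0.2018, 0.1914], E[r] = -0.1292, γ^t·E[r] = -0.084756, running G = -0.009408
t=5: π = [0.1845, 0.2744, 0.1481, 0.2017, 0.1914], E[r] = -0.1294, γ^t·E[r] = -0.076395, running G = -0.085803

G = -0.0858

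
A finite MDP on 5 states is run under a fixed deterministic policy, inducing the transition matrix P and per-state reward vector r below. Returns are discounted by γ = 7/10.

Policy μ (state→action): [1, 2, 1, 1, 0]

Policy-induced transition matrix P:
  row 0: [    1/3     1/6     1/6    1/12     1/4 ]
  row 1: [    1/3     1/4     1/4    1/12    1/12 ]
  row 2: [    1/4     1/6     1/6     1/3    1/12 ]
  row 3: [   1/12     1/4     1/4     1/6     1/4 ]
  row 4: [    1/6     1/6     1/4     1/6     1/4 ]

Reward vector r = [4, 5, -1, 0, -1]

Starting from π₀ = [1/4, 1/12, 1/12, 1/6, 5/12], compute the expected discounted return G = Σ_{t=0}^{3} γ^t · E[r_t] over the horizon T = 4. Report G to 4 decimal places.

t=0: π = [0.2500, 0.0833, 0.0833, 0.1667, 0.4167], E[r] = 0.9167, γ^t·E[r] = 0.916667, running G = 0.916667
t=1: π = [0.2153, 0.1875, 0.2222, 0.1528, 0.2222], E[r] = 1.3542, γ^t·E[r] = 0.947917, running G = 1.864583
t=2: π = [0.2396, 0.1950, 0.2135, 0.1701, 0.1817], E[r] = 1.5382, γ^t·E[r] = 0.753715, running G = 2.618299
t=3: π = [0.2427, 0.1971, 0.2122, 0.1660, 0.1819], E[r] = 1.5622, γ^t·E[r] = 0.535838, running G = 3.154137

G = 3.1541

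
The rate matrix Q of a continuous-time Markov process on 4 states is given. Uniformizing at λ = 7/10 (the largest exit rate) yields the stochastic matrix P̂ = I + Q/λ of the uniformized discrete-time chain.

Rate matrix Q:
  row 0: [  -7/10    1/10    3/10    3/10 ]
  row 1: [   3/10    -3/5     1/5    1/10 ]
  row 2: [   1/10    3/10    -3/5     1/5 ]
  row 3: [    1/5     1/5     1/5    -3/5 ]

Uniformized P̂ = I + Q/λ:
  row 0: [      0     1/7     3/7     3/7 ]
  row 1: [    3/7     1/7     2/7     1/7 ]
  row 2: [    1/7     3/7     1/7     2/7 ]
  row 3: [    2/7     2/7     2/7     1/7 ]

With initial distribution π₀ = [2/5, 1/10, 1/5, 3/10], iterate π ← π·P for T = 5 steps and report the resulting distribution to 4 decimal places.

t=0: π = [0.4000, 0.1000, 0.2000, 0.3000]
t=1: π = [0.1571, 0.2429, 0.3143, 0.2857]
t=2: π = [0.2306, 0.2735, 0.2633, 0.2327]
t=3: π = [0.2213, 0.2513, 0.2810, 0.2464]
t=4: π = [0.2182, 0.2584, 0.2772, 0.2462]
t=5: π = [0.2207, 0.2572, 0.2773, 0.2448]

π = [0.2207, 0.2572, 0.2773, 0.2448]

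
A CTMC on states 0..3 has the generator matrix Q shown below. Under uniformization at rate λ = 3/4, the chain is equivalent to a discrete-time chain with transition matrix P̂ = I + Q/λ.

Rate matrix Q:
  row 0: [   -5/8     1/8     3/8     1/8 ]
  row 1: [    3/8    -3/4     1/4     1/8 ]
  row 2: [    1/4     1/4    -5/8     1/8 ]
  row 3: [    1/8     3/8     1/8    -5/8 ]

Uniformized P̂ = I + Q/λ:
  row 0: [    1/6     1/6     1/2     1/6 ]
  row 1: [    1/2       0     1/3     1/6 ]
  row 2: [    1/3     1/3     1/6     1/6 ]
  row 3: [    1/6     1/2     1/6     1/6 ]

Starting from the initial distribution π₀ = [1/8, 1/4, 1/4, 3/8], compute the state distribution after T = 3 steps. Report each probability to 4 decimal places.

π = [0.2905, 0.2384, 0.3044, 0.1667]

t=0: π = [0.1250, 0.2500, 0.2500, 0.3750]
t=1: π = [0.2917, 0.2917, 0.2500, 0.1667]
t=2: π = [0.3056, 0.2153, 0.3125, 0.1667]
t=3: π = [0.2905, 0.2384, 0.3044, 0.1667]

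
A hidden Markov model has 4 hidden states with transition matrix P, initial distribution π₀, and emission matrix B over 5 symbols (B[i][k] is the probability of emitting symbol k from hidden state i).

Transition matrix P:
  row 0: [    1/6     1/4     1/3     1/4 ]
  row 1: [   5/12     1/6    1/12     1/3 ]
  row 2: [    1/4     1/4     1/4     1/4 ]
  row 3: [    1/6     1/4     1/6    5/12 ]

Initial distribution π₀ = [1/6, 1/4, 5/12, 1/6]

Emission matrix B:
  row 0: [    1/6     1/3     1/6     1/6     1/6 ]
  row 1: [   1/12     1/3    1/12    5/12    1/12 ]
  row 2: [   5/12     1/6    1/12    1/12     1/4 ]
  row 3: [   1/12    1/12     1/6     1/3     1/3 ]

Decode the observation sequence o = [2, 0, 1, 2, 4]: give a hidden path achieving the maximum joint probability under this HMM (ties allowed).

path = [0, 2, 1, 3, 3]

t=0: δ = [2.778e-02, 2.083e-02, 3.472e-02, 2.778e-02]  (obs o_0=2)
t=1: δ = [1.447e-03, 7.234e-04, 3.858e-03, 9.645e-04]  ψ = [1, 2, 0, 3]  (obs o_1=0)
t=2: δ = [3.215e-04, 3.215e-04, 1.608e-04, 8.038e-05]  ψ = [2, 2, 2, 2]  (obs o_2=1)
t=3: δ = [2.233e-05, 6.698e-06, 8.931e-06, 1.786e-05]  ψ = [1, 0, 0, 1]  (obs o_3=2)
t=4: δ = [6.202e-07, 4.651e-07, 1.861e-06, 2.481e-06]  ψ = [0, 0, 0, 3]  (obs o_4=4)
backtrack: best end state = 3; path = [0, 2, 1, 3, 3]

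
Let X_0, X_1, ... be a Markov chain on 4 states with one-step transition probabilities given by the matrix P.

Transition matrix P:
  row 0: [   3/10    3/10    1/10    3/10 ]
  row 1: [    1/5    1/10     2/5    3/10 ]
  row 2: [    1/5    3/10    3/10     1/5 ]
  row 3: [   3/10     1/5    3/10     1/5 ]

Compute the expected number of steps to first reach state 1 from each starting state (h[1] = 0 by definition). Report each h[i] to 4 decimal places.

First-step conditioning: h[1] = 0; for i ≠ 1, h[i] = 1 + Σ_k P[i][k]·h[k].
  h[0] = 1 + 3/10·h[0] + 1/10·h[2] + 3/10·h[3]
  h[2] = 1 + 1/5·h[0] + 3/10·h[2] + 1/5·h[3]
  h[3] = 1 + 3/10·h[0] + 3/10·h[2] + 1/5·h[3]
Solving the 3×3 linear system over states ≠ 1 gives exactly h = [900/247, 0, 890/247, 980/247] (h[1] = 0 is the target).

h = [3.6437, 0.0000, 3.6032, 3.9676]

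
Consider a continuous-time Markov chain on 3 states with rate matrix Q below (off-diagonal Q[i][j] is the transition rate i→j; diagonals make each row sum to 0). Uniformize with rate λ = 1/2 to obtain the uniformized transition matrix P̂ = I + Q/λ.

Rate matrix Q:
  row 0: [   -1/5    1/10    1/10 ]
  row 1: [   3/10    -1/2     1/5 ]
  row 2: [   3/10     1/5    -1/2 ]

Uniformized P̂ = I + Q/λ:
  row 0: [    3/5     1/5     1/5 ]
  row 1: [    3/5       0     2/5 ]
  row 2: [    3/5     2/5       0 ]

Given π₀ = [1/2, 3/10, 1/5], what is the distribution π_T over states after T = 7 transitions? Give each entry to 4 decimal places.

π = [0.6000, 0.1999, 0.2001]

t=0: π = [0.5000, 0.3000, 0.2000]
t=1: π = [0.6000, 0.1800, 0.2200]
t=2: π = [0.6000, 0.2080, 0.1920]
t=3: π = [0.6000, 0.1968, 0.2032]
t=4: π = [0.6000, 0.2013, 0.1987]
t=5: π = [0.6000, 0.1995, 0.2005]
t=6: π = [0.6000, 0.2002, 0.1998]
t=7: π = [0.6000, 0.1999, 0.2001]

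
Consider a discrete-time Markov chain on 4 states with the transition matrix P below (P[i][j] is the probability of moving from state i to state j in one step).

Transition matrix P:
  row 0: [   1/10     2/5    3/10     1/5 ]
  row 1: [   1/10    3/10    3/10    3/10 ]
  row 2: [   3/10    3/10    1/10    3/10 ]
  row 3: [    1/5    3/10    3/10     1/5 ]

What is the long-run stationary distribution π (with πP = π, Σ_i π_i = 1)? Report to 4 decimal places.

π = [0.1757, 0.3176, 0.2500, 0.2568]

Balance equations π_j = Σ_i π_i·P[i][j]:
  π_0 = 1/10·π_0 + 1/10·π_1 + 3/10·π_2 + 1/5·π_3
  π_1 = 2/5·π_0 + 3/10·π_1 + 3/10·π_2 + 3/10·π_3
  π_2 = 3/10·π_0 + 3/10·π_1 + 1/10·π_2 + 3/10·π_3
  normalize: π_0 + π_1 + π_2 + π_3 = 1
Solving the linear system gives exactly π = [13/74, 47/148, 1/4, 19/74].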